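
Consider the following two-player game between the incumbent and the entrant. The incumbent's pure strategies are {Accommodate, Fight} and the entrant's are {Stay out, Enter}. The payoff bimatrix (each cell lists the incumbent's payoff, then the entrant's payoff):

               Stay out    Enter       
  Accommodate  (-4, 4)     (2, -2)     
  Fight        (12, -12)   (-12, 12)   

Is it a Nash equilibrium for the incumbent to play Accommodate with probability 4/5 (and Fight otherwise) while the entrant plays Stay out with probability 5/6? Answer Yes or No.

No

Given the entrant's mix q = 5/6, the incumbent's payoff from Accommodate is -3 but from Fight is 8. The incumbent strictly prefers Fight, so the incumbent would not mix.
So the proposed profile is not a Nash equilibrium.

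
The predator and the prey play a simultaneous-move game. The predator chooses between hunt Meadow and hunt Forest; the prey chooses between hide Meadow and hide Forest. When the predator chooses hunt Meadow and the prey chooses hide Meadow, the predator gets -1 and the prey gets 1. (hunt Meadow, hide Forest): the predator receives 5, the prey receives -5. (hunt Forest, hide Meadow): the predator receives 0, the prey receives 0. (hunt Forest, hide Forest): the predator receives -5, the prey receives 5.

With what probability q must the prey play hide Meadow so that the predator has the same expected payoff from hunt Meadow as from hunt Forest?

The predator's indifference between hunt Meadow and hunt Forest determines the prey's mixing probability q:
  the predator's payoff from hunt Meadow: q·(-1) + (1−q)·5 = -6q + 5
  the predator's payoff from hunt Forest: q·0 + (1−q)·(-5) = 5q - 5
  -6q + 5 = 5q - 5  ⇒  -11q = -10  ⇒  q = 10/11.

q = 10/11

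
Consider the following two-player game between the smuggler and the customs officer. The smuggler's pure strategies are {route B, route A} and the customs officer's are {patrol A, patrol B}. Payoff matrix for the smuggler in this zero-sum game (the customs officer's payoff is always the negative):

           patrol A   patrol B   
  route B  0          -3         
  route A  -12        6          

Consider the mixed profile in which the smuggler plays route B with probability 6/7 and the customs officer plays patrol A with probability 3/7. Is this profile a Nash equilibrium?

Check the customs officer's indifference given the smuggler's mix p = 6/7:
  payoff from patrol A = 12/7; payoff from patrol B = 12/7 — equal.
Check the smuggler's indifference given the customs officer's mix q = 3/7:
  payoff from route B = -12/7; payoff from route A = -12/7 — equal.
Both players are indifferent, so neither can profitably deviate.

Yes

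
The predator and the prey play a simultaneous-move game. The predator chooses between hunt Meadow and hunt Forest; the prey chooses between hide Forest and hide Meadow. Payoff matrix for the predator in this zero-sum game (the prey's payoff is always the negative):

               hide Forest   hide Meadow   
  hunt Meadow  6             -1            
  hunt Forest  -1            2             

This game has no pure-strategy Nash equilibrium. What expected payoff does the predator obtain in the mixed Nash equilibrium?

Set the predator's expected payoff from hunt Meadow equal to that from hunt Forest:
  the predator's payoff to hunt Meadow: q·6 + (1−q)·(-1) = 7q - 1
  the predator's payoff to hunt Forest: q·(-1) + (1−q)·2 = -3q + 2
  7q - 1 = -3q + 2  ⇒  10q = 3  ⇒  q = 3/10.
At equilibrium the predator is indifferent across rows, so the predator's payoff equals the payoff from hunt Meadow: (3/10)·6 + (7/10)·(-1) = 11/10.

11/10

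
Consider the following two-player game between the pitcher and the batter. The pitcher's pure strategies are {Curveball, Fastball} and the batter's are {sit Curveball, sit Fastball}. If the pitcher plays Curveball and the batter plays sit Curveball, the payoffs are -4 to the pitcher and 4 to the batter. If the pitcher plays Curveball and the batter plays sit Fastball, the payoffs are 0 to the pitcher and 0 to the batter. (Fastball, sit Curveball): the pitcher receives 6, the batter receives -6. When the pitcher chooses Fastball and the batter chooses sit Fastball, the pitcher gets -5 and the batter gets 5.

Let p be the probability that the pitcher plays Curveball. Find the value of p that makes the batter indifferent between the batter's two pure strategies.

The batter's indifference between sit Curveball and sit Fastball determines the pitcher's mixing probability p:
  the batter's payoff to sit Curveball: p·4 + (1−p)·(-6) = 10p - 6
  the batter's payoff to sit Fastball: p·0 + (1−p)·5 = -5p + 5
  10p - 6 = -5p + 5  ⇒  15p = 11  ⇒  p = 11/15.

p = 11/15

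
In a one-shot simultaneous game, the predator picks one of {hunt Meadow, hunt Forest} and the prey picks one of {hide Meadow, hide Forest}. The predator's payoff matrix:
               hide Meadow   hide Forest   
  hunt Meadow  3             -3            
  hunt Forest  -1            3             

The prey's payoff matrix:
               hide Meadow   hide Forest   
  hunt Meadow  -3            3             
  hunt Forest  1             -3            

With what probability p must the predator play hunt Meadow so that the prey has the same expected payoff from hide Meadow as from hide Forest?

The predator's mix must leave the prey indifferent between hide Meadow and hide Forest.
  the prey's payoff to hide Meadow: p·(-3) + (1−p)·1 = -4p + 1
  the prey's payoff to hide Forest: p·3 + (1−p)·(-3) = 6p - 3
  -4p + 1 = 6p - 3  ⇒  -10p = -4  ⇒  p = 2/5.

p = 2/5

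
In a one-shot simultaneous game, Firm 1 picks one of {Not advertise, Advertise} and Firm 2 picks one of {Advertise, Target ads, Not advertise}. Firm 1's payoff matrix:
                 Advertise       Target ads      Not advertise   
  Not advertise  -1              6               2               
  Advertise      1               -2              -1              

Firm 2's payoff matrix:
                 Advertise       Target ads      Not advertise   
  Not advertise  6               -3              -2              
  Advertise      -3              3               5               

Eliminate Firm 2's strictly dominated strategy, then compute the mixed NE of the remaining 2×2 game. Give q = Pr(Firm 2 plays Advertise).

Firm 2's strategy Target ads is strictly dominated by Not advertise: -2 > -3 and 5 > 3. Eliminate Target ads.
Firm 1's indifference between Not advertise and Advertise determines Firm 2's mixing probability q:
  Firm 1's payoff to Not advertise: q·(-1) + (1−q)·2 = -3q + 2
  Firm 1's payoff to Advertise: q·1 + (1−q)·(-1) = 2q - 1
  -3q + 2 = 2q - 1  ⇒  -5q = -3  ⇒  q = 3/5.

q = 3/5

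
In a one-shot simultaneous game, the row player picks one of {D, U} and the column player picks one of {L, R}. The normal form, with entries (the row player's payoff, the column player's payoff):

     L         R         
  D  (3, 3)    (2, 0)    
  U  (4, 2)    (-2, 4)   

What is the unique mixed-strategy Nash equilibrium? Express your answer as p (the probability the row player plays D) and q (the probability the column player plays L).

The row player's mix must leave the column player indifferent between L and R.
  the column player's expected payoff from L: p·3 + (1−p)·2 = p + 2
  the column player's expected payoff from R: p·0 + (1−p)·4 = -4p + 4
  p + 2 = -4p + 4  ⇒  5p = 2  ⇒  p = 2/5.
For the row player to be willing to mix, the row player must be indifferent between D and U, which pins down the column player's mix.
  the row player's payoff from D: q·3 + (1−q)·2 = q + 2
  the row player's payoff from U: q·4 + (1−q)·(-2) = 6q - 2
  q + 2 = 6q - 2  ⇒  -5q = -4  ⇒  q = 4/5.

p = 2/5, q = 4/5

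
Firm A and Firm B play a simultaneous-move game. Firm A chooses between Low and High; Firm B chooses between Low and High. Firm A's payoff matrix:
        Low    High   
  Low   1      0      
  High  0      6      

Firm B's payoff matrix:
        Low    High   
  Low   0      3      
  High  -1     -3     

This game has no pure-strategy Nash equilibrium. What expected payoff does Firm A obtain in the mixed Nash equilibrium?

Set Firm A's expected payoff from Low equal to that from High:
  Firm A's payoff to Low: q·1 + (1−q)·0 = q
  Firm A's payoff to High: q·0 + (1−q)·6 = -6q + 6
  q = -6q + 6  ⇒  7q = 6  ⇒  q = 6/7.
At equilibrium Firm A is indifferent across rows, so Firm A's payoff equals the payoff from Low: (6/7)·1 + (1/7)·0 = 6/7.

6/7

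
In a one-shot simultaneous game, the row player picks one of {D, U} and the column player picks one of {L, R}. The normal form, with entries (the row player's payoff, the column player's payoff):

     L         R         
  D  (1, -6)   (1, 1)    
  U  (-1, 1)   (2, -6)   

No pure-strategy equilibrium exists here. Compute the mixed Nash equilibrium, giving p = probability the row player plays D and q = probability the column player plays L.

p = 1/2, q = 1/3

The column player's indifference between L and R determines the row player's mixing probability p:
  the column player's expected payoff from L: p·(-6) + (1−p)·1 = -7p + 1
  the column player's expected payoff from R: p·1 + (1−p)·(-6) = 7p - 6
  -7p + 1 = 7p - 6  ⇒  -14p = -7  ⇒  p = 1/2.
Set the row player's expected payoff from D equal to that from U:
  the row player's payoff from D: q·1 + (1−q)·1 = 1
  the row player's payoff from U: q·(-1) + (1−q)·2 = -3q + 2
  1 = -3q + 2  ⇒  3q = 1  ⇒  q = 1/3.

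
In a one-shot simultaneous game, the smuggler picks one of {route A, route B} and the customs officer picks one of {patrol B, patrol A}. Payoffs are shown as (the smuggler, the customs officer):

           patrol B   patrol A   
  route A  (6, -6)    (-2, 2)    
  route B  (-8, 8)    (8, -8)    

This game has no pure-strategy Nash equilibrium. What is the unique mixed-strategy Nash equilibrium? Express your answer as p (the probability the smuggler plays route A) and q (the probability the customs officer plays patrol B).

p = 2/3, q = 5/12

Set the customs officer's expected payoff from patrol B equal to that from patrol A:
  the customs officer's payoff to patrol B: p·(-6) + (1−p)·8 = -14p + 8
  the customs officer's payoff to patrol A: p·2 + (1−p)·(-8) = 10p - 8
  -14p + 8 = 10p - 8  ⇒  -24p = -16  ⇒  p = 2/3.
The smuggler's indifference between route A and route B determines the customs officer's mixing probability q:
  the smuggler's expected payoff from route A: q·6 + (1−q)·(-2) = 8q - 2
  the smuggler's expected payoff from route B: q·(-8) + (1−q)·8 = -16q + 8
  8q - 2 = -16q + 8  ⇒  24q = 10  ⇒  q = 5/12.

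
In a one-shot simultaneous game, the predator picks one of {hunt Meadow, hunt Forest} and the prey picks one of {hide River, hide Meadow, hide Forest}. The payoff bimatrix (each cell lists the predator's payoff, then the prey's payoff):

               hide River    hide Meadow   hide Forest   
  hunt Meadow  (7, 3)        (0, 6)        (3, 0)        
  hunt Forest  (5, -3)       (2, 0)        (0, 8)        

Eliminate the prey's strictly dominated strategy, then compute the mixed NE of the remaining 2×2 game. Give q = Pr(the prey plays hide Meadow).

q = 3/5

The prey's strategy hide River is strictly dominated by hide Meadow: 6 > 3 and 0 > -3. Eliminate hide River.
The predator's indifference between hunt Meadow and hunt Forest determines the prey's mixing probability q:
  the predator's payoff to hunt Meadow: q·0 + (1−q)·3 = -3q + 3
  the predator's payoff to hunt Forest: q·2 + (1−q)·0 = 2q
  -3q + 3 = 2q  ⇒  -5q = -3  ⇒  q = 3/5.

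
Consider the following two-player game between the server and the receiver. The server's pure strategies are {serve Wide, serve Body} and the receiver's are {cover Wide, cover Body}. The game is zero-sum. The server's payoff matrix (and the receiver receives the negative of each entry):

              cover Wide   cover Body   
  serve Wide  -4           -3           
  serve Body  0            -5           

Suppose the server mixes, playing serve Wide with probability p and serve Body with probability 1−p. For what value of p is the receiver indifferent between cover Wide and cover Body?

For the receiver to be willing to mix, the receiver must be indifferent between cover Wide and cover Body, which pins down the server's mix.
  the receiver's payoff from cover Wide: p·4 + (1−p)·0 = 4p
  the receiver's payoff from cover Body: p·3 + (1−p)·5 = -2p + 5
  4p = -2p + 5  ⇒  6p = 5  ⇒  p = 5/6.

p = 5/6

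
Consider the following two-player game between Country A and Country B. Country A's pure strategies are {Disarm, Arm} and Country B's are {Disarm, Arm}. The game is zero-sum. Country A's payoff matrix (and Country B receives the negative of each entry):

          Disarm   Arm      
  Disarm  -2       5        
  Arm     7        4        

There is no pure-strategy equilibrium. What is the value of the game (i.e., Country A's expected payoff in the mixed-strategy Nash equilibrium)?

v = 43/10

Country A's indifference between Disarm and Arm determines Country B's mixing probability q:
  Country A's expected payoff from Disarm: q·(-2) + (1−q)·5 = -7q + 5
  Country A's expected payoff from Arm: q·7 + (1−q)·4 = 3q + 4
  -7q + 5 = 3q + 4  ⇒  -10q = -1  ⇒  q = 1/10.
The value is Country A's expected payoff against this mix (using Disarm): (1/10)·(-2) + (9/10)·5 = 43/10.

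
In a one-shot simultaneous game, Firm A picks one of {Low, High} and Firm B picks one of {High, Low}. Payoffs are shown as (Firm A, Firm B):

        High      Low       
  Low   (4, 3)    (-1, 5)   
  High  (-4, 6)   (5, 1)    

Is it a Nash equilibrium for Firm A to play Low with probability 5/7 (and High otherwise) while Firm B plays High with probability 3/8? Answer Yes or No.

Given Firm B's mix q = 3/8, Firm A's payoff from Low is 7/8 but from High is 13/8. Firm A strictly prefers High, so Firm A would not mix.
So the proposed profile is not a Nash equilibrium.

No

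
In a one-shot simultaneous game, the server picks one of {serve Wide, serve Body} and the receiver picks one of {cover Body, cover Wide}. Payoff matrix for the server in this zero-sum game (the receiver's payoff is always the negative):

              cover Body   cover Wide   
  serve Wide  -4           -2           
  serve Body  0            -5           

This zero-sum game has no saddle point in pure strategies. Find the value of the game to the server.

Set the server's expected payoff from serve Wide equal to that from serve Body:
  the server's payoff from serve Wide: q·(-4) + (1−q)·(-2) = -2q - 2
  the server's payoff from serve Body: q·0 + (1−q)·(-5) = 5q - 5
  -2q - 2 = 5q - 5  ⇒  -7q = -3  ⇒  q = 3/7.
The value is the server's expected payoff against this mix (using serve Wide): (3/7)·(-4) + (4/7)·(-2) = -20/7.

v = -20/7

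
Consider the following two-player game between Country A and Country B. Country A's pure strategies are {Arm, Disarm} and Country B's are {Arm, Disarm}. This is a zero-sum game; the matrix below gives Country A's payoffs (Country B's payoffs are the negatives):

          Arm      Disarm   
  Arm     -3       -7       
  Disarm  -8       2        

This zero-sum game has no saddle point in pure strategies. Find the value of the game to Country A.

In a mixed equilibrium Country A is indifferent between Arm and Disarm; this condition fixes q.
  Country A's payoff to Arm: q·(-3) + (1−q)·(-7) = 4q - 7
  Country A's payoff to Disarm: q·(-8) + (1−q)·2 = -10q + 2
  4q - 7 = -10q + 2  ⇒  14q = 9  ⇒  q = 9/14.
The value is Country A's expected payoff against this mix (using Arm): (9/14)·(-3) + (5/14)·(-7) = -31/7.

v = -31/7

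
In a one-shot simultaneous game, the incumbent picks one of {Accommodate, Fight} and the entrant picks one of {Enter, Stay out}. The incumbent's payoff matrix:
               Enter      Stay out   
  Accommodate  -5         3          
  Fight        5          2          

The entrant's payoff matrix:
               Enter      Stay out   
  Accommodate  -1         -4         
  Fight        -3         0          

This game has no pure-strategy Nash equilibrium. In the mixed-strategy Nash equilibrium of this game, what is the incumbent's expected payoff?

Set the incumbent's expected payoff from Accommodate equal to that from Fight:
  the incumbent's payoff to Accommodate: q·(-5) + (1−q)·3 = -8q + 3
  the incumbent's payoff to Fight: q·5 + (1−q)·2 = 3q + 2
  -8q + 3 = 3q + 2  ⇒  -11q = -1  ⇒  q = 1/11.
At equilibrium the incumbent is indifferent across rows, so the incumbent's payoff equals the payoff from Accommodate: (1/11)·(-5) + (10/11)·3 = 25/11.

25/11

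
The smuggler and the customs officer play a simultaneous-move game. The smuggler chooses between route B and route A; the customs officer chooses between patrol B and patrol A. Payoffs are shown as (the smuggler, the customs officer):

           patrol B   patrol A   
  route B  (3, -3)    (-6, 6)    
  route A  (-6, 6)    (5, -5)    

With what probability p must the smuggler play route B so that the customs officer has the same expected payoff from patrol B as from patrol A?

p = 11/20

The smuggler's mix must leave the customs officer indifferent between patrol B and patrol A.
  the customs officer's expected payoff from patrol B: p·(-3) + (1−p)·6 = -9p + 6
  the customs officer's expected payoff from patrol A: p·6 + (1−p)·(-5) = 11p - 5
  -9p + 6 = 11p - 5  ⇒  -20p = -11  ⇒  p = 11/20.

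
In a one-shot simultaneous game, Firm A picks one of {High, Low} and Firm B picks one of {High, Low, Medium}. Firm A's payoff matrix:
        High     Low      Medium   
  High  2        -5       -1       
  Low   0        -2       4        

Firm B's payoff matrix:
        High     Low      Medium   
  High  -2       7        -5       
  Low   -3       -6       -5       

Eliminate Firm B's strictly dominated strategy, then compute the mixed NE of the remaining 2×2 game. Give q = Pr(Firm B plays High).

Firm B's strategy Medium is strictly dominated by High: -2 > -5 and -3 > -5. Eliminate Medium.
Set Firm A's expected payoff from High equal to that from Low:
  Firm A's payoff from High: q·2 + (1−q)·(-5) = 7q - 5
  Firm A's payoff from Low: q·0 + (1−q)·(-2) = 2q - 2
  7q - 5 = 2q - 2  ⇒  5q = 3  ⇒  q = 3/5.

q = 3/5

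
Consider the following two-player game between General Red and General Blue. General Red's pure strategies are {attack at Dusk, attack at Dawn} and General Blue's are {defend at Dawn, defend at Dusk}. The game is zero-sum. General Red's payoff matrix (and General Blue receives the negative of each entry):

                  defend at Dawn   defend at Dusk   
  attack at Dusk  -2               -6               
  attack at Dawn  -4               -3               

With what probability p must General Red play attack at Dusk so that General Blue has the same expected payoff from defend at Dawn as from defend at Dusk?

p = 1/5

In a mixed equilibrium General Blue is indifferent between defend at Dawn and defend at Dusk; this condition fixes p.
  General Blue's payoff from defend at Dawn: p·2 + (1−p)·4 = -2p + 4
  General Blue's payoff from defend at Dusk: p·6 + (1−p)·3 = 3p + 3
  -2p + 4 = 3p + 3  ⇒  -5p = -1  ⇒  p = 1/5.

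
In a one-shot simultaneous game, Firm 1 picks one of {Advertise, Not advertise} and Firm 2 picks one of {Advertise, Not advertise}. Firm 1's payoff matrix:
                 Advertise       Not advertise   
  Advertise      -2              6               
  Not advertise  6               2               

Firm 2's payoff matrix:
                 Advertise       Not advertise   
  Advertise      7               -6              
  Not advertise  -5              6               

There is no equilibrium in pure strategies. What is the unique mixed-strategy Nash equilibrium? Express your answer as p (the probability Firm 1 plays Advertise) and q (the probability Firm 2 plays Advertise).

p = 11/24, q = 1/3

Set Firm 2's expected payoff from Advertise equal to that from Not advertise:
  Firm 2's payoff from Advertise: p·7 + (1−p)·(-5) = 12p - 5
  Firm 2's payoff from Not advertise: p·(-6) + (1−p)·6 = -12p + 6
  12p - 5 = -12p + 6  ⇒  24p = 11  ⇒  p = 11/24.
Firm 1's indifference between Advertise and Not advertise determines Firm 2's mixing probability q:
  Firm 1's payoff from Advertise: q·(-2) + (1−q)·6 = -8q + 6
  Firm 1's payoff from Not advertise: q·6 + (1−q)·2 = 4q + 2
  -8q + 6 = 4q + 2  ⇒  -12q = -4  ⇒  q = 1/3.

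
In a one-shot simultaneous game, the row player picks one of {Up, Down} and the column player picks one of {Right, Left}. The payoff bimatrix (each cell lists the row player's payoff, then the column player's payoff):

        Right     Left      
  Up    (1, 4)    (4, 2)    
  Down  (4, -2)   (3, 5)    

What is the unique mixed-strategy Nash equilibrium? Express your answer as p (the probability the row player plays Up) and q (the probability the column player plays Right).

In a mixed equilibrium the column player is indifferent between Right and Left; this condition fixes p.
  the column player's payoff from Right: p·4 + (1−p)·(-2) = 6p - 2
  the column player's payoff from Left: p·2 + (1−p)·5 = -3p + 5
  6p - 2 = -3p + 5  ⇒  9p = 7  ⇒  p = 7/9.
The column player's mix must leave the row player indifferent between Up and Down.
  the row player's payoff from Up: q·1 + (1−q)·4 = -3q + 4
  the row player's payoff from Down: q·4 + (1−q)·3 = q + 3
  -3q + 4 = q + 3  ⇒  -4q = -1  ⇒  q = 1/4.

p = 7/9, q = 1/4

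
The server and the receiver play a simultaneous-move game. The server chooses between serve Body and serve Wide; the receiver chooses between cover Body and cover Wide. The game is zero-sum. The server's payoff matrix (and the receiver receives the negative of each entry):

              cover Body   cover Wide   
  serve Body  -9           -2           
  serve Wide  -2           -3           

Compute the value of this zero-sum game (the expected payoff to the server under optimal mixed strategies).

Set the server's expected payoff from serve Body equal to that from serve Wide:
  the server's expected payoff from serve Body: q·(-9) + (1−q)·(-2) = -7q - 2
  the server's expected payoff from serve Wide: q·(-2) + (1−q)·(-3) = q - 3
  -7q - 2 = q - 3  ⇒  -8q = -1  ⇒  q = 1/8.
The value is the server's expected payoff against this mix (using serve Body): (1/8)·(-9) + (7/8)·(-2) = -23/8.

v = -23/8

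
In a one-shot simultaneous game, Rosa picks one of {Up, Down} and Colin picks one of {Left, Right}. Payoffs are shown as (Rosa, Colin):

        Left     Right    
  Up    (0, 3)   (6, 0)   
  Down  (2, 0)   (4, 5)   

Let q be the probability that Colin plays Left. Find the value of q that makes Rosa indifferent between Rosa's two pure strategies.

Colin's mix must leave Rosa indifferent between Up and Down.
  Rosa's payoff to Up: q·0 + (1−q)·6 = -6q + 6
  Rosa's payoff to Down: q·2 + (1−q)·4 = -2q + 4
  -6q + 6 = -2q + 4  ⇒  -4q = -2  ⇒  q = 1/2.

q = 1/2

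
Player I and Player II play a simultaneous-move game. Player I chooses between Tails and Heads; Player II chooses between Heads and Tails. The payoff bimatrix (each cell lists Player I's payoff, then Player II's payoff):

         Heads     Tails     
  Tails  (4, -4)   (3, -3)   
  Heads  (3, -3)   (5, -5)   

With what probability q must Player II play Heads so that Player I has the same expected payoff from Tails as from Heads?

Player I's indifference between Tails and Heads determines Player II's mixing probability q:
  Player I's payoff to Tails: q·4 + (1−q)·3 = q + 3
  Player I's payoff to Heads: q·3 + (1−q)·5 = -2q + 5
  q + 3 = -2q + 5  ⇒  3q = 2  ⇒  q = 2/3.

q = 2/3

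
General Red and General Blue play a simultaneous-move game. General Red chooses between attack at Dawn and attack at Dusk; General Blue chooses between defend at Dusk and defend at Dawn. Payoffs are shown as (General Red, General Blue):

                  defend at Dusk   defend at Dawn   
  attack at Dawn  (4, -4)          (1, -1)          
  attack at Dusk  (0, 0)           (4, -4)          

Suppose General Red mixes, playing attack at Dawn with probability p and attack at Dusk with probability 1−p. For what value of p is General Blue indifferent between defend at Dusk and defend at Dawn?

General Red's mix must leave General Blue indifferent between defend at Dusk and defend at Dawn.
  General Blue's expected payoff from defend at Dusk: p·(-4) + (1−p)·0 = -4p
  General Blue's expected payoff from defend at Dawn: p·(-1) + (1−p)·(-4) = 3p - 4
  -4p = 3p - 4  ⇒  -7p = -4  ⇒  p = 4/7.

p = 4/7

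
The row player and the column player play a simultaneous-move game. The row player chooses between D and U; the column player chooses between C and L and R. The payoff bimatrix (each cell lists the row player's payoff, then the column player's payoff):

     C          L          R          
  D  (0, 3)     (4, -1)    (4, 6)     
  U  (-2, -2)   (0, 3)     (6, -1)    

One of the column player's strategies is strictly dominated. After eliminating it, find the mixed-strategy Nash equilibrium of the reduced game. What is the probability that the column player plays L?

q = 1/3

The column player's strategy C is strictly dominated by R: 6 > 3 and -1 > -2. Eliminate C.
The row player's indifference between D and U determines the column player's mixing probability q:
  the row player's payoff from D: q·4 + (1−q)·4 = 4
  the row player's payoff from U: q·0 + (1−q)·6 = -6q + 6
  4 = -6q + 6  ⇒  6q = 2  ⇒  q = 1/3.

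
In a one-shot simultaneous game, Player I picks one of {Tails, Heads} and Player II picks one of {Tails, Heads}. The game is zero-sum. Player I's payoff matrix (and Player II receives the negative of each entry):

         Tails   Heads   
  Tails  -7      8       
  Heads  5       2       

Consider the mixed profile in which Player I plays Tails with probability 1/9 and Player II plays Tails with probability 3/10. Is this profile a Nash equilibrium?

Given Player I's mix p = 1/9, Player II's payoff from Tails is -11/3 but from Heads is -8/3. Player II strictly prefers Heads, so Player II would not mix.
So the proposed profile is not a Nash equilibrium.

No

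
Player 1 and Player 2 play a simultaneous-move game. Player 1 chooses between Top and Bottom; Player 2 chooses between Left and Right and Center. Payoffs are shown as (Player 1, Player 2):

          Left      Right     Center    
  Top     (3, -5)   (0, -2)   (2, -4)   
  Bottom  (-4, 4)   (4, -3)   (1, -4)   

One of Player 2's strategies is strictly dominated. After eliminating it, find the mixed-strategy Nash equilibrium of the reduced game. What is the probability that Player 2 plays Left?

q = 4/11

Player 2's strategy Center is strictly dominated by Right: -2 > -4 and -3 > -4. Eliminate Center.
For Player 1 to be willing to mix, Player 1 must be indifferent between Top and Bottom, which pins down Player 2's mix.
  Player 1's expected payoff from Top: q·3 + (1−q)·0 = 3q
  Player 1's expected payoff from Bottom: q·(-4) + (1−q)·4 = -8q + 4
  3q = -8q + 4  ⇒  11q = 4  ⇒  q = 4/11.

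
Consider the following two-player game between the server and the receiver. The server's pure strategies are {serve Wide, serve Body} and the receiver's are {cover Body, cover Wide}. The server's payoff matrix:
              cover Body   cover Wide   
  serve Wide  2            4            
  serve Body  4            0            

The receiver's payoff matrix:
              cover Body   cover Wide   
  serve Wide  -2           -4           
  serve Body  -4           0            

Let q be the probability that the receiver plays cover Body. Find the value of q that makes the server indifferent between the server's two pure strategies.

In a mixed equilibrium the server is indifferent between serve Wide and serve Body; this condition fixes q.
  the server's payoff from serve Wide: q·2 + (1−q)·4 = -2q + 4
  the server's payoff from serve Body: q·4 + (1−q)·0 = 4q
  -2q + 4 = 4q  ⇒  -6q = -4  ⇒  q = 2/3.

q = 2/3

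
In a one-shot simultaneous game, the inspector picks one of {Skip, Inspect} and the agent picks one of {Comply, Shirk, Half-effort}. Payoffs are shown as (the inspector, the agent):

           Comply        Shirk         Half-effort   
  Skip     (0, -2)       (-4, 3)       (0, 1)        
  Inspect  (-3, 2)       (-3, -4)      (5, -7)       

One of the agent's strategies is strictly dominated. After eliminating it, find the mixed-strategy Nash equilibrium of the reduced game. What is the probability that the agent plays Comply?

q = 1/4

The agent's strategy Half-effort is strictly dominated by Shirk: 3 > 1 and -4 > -7. Eliminate Half-effort.
Set the inspector's expected payoff from Skip equal to that from Inspect:
  the inspector's payoff to Skip: q·0 + (1−q)·(-4) = 4q - 4
  the inspector's payoff to Inspect: q·(-3) + (1−q)·(-3) = -3
  4q - 4 = -3  ⇒  4q = 1  ⇒  q = 1/4.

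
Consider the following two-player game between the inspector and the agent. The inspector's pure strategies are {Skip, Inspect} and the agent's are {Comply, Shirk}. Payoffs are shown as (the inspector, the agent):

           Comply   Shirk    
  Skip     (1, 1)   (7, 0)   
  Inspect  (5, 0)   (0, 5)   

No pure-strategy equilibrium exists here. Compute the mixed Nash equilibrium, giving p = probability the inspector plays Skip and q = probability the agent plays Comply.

The agent's indifference between Comply and Shirk determines the inspector's mixing probability p:
  the agent's payoff to Comply: p·1 + (1−p)·0 = p
  the agent's payoff to Shirk: p·0 + (1−p)·5 = -5p + 5
  p = -5p + 5  ⇒  6p = 5  ⇒  p = 5/6.
For the inspector to be willing to mix, the inspector must be indifferent between Skip and Inspect, which pins down the agent's mix.
  the inspector's payoff from Skip: q·1 + (1−q)·7 = -6q + 7
  the inspector's payoff from Inspect: q·5 + (1−q)·0 = 5q
  -6q + 7 = 5q  ⇒  -11q = -7  ⇒  q = 7/11.

p = 5/6, q = 7/11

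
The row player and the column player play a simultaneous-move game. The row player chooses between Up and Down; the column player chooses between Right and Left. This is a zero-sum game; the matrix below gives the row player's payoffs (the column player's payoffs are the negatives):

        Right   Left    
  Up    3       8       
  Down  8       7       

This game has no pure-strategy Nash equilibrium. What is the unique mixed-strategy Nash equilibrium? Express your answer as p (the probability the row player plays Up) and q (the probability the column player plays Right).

p = 1/6, q = 1/6

The column player's indifference between Right and Left determines the row player's mixing probability p:
  the column player's payoff from Right: p·(-3) + (1−p)·(-8) = 5p - 8
  the column player's payoff from Left: p·(-8) + (1−p)·(-7) = -p - 7
  5p - 8 = -p - 7  ⇒  6p = 1  ⇒  p = 1/6.
The column player's mix must leave the row player indifferent between Up and Down.
  the row player's expected payoff from Up: q·3 + (1−q)·8 = -5q + 8
  the row player's expected payoff from Down: q·8 + (1−q)·7 = q + 7
  -5q + 8 = q + 7  ⇒  -6q = -1  ⇒  q = 1/6.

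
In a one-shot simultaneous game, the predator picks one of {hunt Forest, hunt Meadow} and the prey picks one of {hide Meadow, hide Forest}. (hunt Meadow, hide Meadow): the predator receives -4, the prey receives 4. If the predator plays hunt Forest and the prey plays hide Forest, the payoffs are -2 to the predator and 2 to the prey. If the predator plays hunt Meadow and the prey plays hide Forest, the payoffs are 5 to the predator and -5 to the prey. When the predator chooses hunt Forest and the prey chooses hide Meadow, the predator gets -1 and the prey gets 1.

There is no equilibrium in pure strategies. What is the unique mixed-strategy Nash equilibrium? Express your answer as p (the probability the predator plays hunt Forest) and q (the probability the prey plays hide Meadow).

p = 9/10, q = 7/10

The predator's mix must leave the prey indifferent between hide Meadow and hide Forest.
  the prey's payoff from hide Meadow: p·1 + (1−p)·4 = -3p + 4
  the prey's payoff from hide Forest: p·2 + (1−p)·(-5) = 7p - 5
  -3p + 4 = 7p - 5  ⇒  -10p = -9  ⇒  p = 9/10.
For the predator to be willing to mix, the predator must be indifferent between hunt Forest and hunt Meadow, which pins down the prey's mix.
  the predator's payoff from hunt Forest: q·(-1) + (1−q)·(-2) = q - 2
  the predator's payoff from hunt Meadow: q·(-4) + (1−q)·5 = -9q + 5
  q - 2 = -9q + 5  ⇒  10q = 7  ⇒  q = 7/10.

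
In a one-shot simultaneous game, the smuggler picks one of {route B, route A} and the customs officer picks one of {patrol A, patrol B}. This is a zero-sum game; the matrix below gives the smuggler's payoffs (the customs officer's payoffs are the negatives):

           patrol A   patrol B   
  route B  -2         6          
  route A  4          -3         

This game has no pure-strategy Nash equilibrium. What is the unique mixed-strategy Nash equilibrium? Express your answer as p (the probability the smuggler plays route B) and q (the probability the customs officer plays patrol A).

The smuggler's mix must leave the customs officer indifferent between patrol A and patrol B.
  the customs officer's payoff to patrol A: p·2 + (1−p)·(-4) = 6p - 4
  the customs officer's payoff to patrol B: p·(-6) + (1−p)·3 = -9p + 3
  6p - 4 = -9p + 3  ⇒  15p = 7  ⇒  p = 7/15.
In a mixed equilibrium the smuggler is indifferent between route B and route A; this condition fixes q.
  the smuggler's payoff to route B: q·(-2) + (1−q)·6 = -8q + 6
  the smuggler's payoff to route A: q·4 + (1−q)·(-3) = 7q - 3
  -8q + 6 = 7q - 3  ⇒  -15q = -9  ⇒  q = 3/5.

p = 7/15, q = 3/5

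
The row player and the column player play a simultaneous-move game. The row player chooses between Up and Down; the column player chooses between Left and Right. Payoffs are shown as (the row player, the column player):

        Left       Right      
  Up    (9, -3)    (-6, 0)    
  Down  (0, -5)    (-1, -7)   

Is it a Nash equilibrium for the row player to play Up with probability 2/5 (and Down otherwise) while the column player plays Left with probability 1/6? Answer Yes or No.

No

Given the column player's mix q = 1/6, the row player's payoff from Up is -7/2 but from Down is -5/6. The row player strictly prefers Down, so the row player would not mix.
So the proposed profile is not a Nash equilibrium.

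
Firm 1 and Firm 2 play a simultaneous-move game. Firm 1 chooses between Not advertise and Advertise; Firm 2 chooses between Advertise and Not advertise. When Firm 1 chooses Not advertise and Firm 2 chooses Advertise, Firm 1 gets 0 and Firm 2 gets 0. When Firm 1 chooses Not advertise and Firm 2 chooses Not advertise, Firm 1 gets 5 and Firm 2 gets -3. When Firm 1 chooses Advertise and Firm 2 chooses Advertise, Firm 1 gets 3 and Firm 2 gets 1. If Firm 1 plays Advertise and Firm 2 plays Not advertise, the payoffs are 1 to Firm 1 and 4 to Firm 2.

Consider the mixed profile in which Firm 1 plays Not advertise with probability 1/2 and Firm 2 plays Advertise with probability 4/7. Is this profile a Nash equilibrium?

Yes

Check Firm 2's indifference given Firm 1's mix p = 1/2:
  payoff from Advertise = 1/2; payoff from Not advertise = 1/2 — equal.
Check Firm 1's indifference given Firm 2's mix q = 4/7:
  payoff from Not advertise = 15/7; payoff from Advertise = 15/7 — equal.
Both players are indifferent, so neither can profitably deviate.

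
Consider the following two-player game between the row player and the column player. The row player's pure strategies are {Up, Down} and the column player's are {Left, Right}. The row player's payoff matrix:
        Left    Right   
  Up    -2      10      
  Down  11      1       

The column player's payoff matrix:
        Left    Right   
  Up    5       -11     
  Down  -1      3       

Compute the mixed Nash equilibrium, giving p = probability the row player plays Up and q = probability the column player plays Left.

In a mixed equilibrium the column player is indifferent between Left and Right; this condition fixes p.
  the column player's payoff from Left: p·5 + (1−p)·(-1) = 6p - 1
  the column player's payoff from Right: p·(-11) + (1−p)·3 = -14p + 3
  6p - 1 = -14p + 3  ⇒  20p = 4  ⇒  p = 1/5.
The row player's indifference between Up and Down determines the column player's mixing probability q:
  the row player's payoff to Up: q·(-2) + (1−q)·10 = -12q + 10
  the row player's payoff to Down: q·11 + (1−q)·1 = 10q + 1
  -12q + 10 = 10q + 1  ⇒  -22q = -9  ⇒  q = 9/22.

p = 1/5, q = 9/22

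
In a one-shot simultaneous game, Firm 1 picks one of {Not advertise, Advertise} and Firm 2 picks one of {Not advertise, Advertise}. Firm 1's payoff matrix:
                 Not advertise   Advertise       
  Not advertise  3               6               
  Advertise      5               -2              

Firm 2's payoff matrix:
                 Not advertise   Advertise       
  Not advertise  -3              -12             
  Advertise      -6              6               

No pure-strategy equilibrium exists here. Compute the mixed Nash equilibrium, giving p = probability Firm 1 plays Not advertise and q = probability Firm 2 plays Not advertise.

For Firm 2 to be willing to mix, Firm 2 must be indifferent between Not advertise and Advertise, which pins down Firm 1's mix.
  Firm 2's expected payoff from Not advertise: p·(-3) + (1−p)·(-6) = 3p - 6
  Firm 2's expected payoff from Advertise: p·(-12) + (1−p)·6 = -18p + 6
  3p - 6 = -18p + 6  ⇒  21p = 12  ⇒  p = 4/7.
For Firm 1 to be willing to mix, Firm 1 must be indifferent between Not advertise and Advertise, which pins down Firm 2's mix.
  Firm 1's payoff from Not advertise: q·3 + (1−q)·6 = -3q + 6
  Firm 1's payoff from Advertise: q·5 + (1−q)·(-2) = 7q - 2
  -3q + 6 = 7q - 2  ⇒  -10q = -8  ⇒  q = 4/5.

p = 4/7, q = 4/5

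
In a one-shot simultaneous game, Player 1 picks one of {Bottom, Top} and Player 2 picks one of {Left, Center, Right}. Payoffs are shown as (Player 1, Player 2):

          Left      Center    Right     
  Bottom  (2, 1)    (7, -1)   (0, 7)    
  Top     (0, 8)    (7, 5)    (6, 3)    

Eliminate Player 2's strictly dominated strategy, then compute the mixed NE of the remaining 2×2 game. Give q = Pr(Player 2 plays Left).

q = 3/4

Player 2's strategy Center is strictly dominated by Left: 1 > -1 and 8 > 5. Eliminate Center.
Player 2's mix must leave Player 1 indifferent between Bottom and Top.
  Player 1's expected payoff from Bottom: q·2 + (1−q)·0 = 2q
  Player 1's expected payoff from Top: q·0 + (1−q)·6 = -6q + 6
  2q = -6q + 6  ⇒  8q = 6  ⇒  q = 3/4.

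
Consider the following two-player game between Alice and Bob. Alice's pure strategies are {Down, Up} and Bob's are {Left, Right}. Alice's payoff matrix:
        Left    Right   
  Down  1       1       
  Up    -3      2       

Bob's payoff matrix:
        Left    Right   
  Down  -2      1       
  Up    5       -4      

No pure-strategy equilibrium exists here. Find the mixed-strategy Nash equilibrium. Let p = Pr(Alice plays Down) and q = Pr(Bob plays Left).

p = 3/4, q = 1/5

For Bob to be willing to mix, Bob must be indifferent between Left and Right, which pins down Alice's mix.
  Bob's payoff to Left: p·(-2) + (1−p)·5 = -7p + 5
  Bob's payoff to Right: p·1 + (1−p)·(-4) = 5p - 4
  -7p + 5 = 5p - 4  ⇒  -12p = -9  ⇒  p = 3/4.
In a mixed equilibrium Alice is indifferent between Down and Up; this condition fixes q.
  Alice's payoff to Down: q·1 + (1−q)·1 = 1
  Alice's payoff to Up: q·(-3) + (1−q)·2 = -5q + 2
  1 = -5q + 2  ⇒  5q = 1  ⇒  q = 1/5.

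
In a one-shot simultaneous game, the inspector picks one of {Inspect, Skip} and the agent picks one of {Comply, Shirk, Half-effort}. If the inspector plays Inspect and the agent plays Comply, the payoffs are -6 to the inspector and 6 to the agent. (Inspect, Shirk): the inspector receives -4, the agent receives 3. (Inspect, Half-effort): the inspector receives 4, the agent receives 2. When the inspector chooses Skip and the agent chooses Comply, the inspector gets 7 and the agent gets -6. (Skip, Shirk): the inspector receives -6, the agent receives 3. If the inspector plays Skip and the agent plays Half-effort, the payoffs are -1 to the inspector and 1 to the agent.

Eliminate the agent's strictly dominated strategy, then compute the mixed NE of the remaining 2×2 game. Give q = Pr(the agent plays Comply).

The agent's strategy Half-effort is strictly dominated by Shirk: 3 > 2 and 3 > 1. Eliminate Half-effort.
For the inspector to be willing to mix, the inspector must be indifferent between Inspect and Skip, which pins down the agent's mix.
  the inspector's payoff from Inspect: q·(-6) + (1−q)·(-4) = -2q - 4
  the inspector's payoff from Skip: q·7 + (1−q)·(-6) = 13q - 6
  -2q - 4 = 13q - 6  ⇒  -15q = -2  ⇒  q = 2/15.

q = 2/15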